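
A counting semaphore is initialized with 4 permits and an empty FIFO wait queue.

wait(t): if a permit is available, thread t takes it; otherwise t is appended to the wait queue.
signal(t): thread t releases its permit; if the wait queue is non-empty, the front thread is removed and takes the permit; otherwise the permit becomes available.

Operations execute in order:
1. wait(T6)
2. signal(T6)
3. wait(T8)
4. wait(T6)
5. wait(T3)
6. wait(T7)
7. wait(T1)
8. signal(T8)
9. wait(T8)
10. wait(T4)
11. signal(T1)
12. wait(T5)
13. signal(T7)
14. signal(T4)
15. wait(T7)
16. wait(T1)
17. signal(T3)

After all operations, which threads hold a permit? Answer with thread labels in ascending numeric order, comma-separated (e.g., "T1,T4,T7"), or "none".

Answer: T5,T6,T7,T8

Derivation:
Step 1: wait(T6) -> count=3 queue=[] holders={T6}
Step 2: signal(T6) -> count=4 queue=[] holders={none}
Step 3: wait(T8) -> count=3 queue=[] holders={T8}
Step 4: wait(T6) -> count=2 queue=[] holders={T6,T8}
Step 5: wait(T3) -> count=1 queue=[] holders={T3,T6,T8}
Step 6: wait(T7) -> count=0 queue=[] holders={T3,T6,T7,T8}
Step 7: wait(T1) -> count=0 queue=[T1] holders={T3,T6,T7,T8}
Step 8: signal(T8) -> count=0 queue=[] holders={T1,T3,T6,T7}
Step 9: wait(T8) -> count=0 queue=[T8] holders={T1,T3,T6,T7}
Step 10: wait(T4) -> count=0 queue=[T8,T4] holders={T1,T3,T6,T7}
Step 11: signal(T1) -> count=0 queue=[T4] holders={T3,T6,T7,T8}
Step 12: wait(T5) -> count=0 queue=[T4,T5] holders={T3,T6,T7,T8}
Step 13: signal(T7) -> count=0 queue=[T5] holders={T3,T4,T6,T8}
Step 14: signal(T4) -> count=0 queue=[] holders={T3,T5,T6,T8}
Step 15: wait(T7) -> count=0 queue=[T7] holders={T3,T5,T6,T8}
Step 16: wait(T1) -> count=0 queue=[T7,T1] holders={T3,T5,T6,T8}
Step 17: signal(T3) -> count=0 queue=[T1] holders={T5,T6,T7,T8}
Final holders: T5,T6,T7,T8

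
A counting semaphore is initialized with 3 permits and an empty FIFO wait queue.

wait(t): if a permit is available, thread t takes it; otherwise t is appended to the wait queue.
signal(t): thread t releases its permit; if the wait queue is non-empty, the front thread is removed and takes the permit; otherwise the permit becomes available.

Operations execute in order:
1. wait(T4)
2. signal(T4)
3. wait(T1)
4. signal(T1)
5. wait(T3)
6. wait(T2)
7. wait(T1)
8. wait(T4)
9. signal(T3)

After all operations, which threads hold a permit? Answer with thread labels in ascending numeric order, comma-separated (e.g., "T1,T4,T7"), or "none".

Step 1: wait(T4) -> count=2 queue=[] holders={T4}
Step 2: signal(T4) -> count=3 queue=[] holders={none}
Step 3: wait(T1) -> count=2 queue=[] holders={T1}
Step 4: signal(T1) -> count=3 queue=[] holders={none}
Step 5: wait(T3) -> count=2 queue=[] holders={T3}
Step 6: wait(T2) -> count=1 queue=[] holders={T2,T3}
Step 7: wait(T1) -> count=0 queue=[] holders={T1,T2,T3}
Step 8: wait(T4) -> count=0 queue=[T4] holders={T1,T2,T3}
Step 9: signal(T3) -> count=0 queue=[] holders={T1,T2,T4}
Final holders: T1,T2,T4

Answer: T1,T2,T4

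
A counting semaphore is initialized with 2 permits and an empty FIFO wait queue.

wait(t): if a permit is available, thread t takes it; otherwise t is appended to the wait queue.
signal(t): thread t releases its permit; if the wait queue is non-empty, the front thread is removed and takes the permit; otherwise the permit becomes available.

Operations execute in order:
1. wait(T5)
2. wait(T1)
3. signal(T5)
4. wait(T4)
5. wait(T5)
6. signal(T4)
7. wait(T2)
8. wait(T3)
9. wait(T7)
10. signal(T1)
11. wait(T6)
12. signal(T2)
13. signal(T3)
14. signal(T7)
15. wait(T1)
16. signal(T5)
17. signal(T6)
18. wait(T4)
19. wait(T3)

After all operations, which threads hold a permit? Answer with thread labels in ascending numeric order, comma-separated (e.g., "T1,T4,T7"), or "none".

Answer: T1,T4

Derivation:
Step 1: wait(T5) -> count=1 queue=[] holders={T5}
Step 2: wait(T1) -> count=0 queue=[] holders={T1,T5}
Step 3: signal(T5) -> count=1 queue=[] holders={T1}
Step 4: wait(T4) -> count=0 queue=[] holders={T1,T4}
Step 5: wait(T5) -> count=0 queue=[T5] holders={T1,T4}
Step 6: signal(T4) -> count=0 queue=[] holders={T1,T5}
Step 7: wait(T2) -> count=0 queue=[T2] holders={T1,T5}
Step 8: wait(T3) -> count=0 queue=[T2,T3] holders={T1,T5}
Step 9: wait(T7) -> count=0 queue=[T2,T3,T7] holders={T1,T5}
Step 10: signal(T1) -> count=0 queue=[T3,T7] holders={T2,T5}
Step 11: wait(T6) -> count=0 queue=[T3,T7,T6] holders={T2,T5}
Step 12: signal(T2) -> count=0 queue=[T7,T6] holders={T3,T5}
Step 13: signal(T3) -> count=0 queue=[T6] holders={T5,T7}
Step 14: signal(T7) -> count=0 queue=[] holders={T5,T6}
Step 15: wait(T1) -> count=0 queue=[T1] holders={T5,T6}
Step 16: signal(T5) -> count=0 queue=[] holders={T1,T6}
Step 17: signal(T6) -> count=1 queue=[] holders={T1}
Step 18: wait(T4) -> count=0 queue=[] holders={T1,T4}
Step 19: wait(T3) -> count=0 queue=[T3] holders={T1,T4}
Final holders: T1,T4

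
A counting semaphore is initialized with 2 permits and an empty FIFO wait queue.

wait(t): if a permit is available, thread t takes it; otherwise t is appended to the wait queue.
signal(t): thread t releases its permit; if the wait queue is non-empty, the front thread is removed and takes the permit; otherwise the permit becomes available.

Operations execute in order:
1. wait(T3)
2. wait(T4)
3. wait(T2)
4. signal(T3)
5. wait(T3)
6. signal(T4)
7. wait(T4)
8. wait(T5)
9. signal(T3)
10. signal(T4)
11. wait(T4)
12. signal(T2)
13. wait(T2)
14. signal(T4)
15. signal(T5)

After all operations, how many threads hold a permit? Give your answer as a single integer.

Step 1: wait(T3) -> count=1 queue=[] holders={T3}
Step 2: wait(T4) -> count=0 queue=[] holders={T3,T4}
Step 3: wait(T2) -> count=0 queue=[T2] holders={T3,T4}
Step 4: signal(T3) -> count=0 queue=[] holders={T2,T4}
Step 5: wait(T3) -> count=0 queue=[T3] holders={T2,T4}
Step 6: signal(T4) -> count=0 queue=[] holders={T2,T3}
Step 7: wait(T4) -> count=0 queue=[T4] holders={T2,T3}
Step 8: wait(T5) -> count=0 queue=[T4,T5] holders={T2,T3}
Step 9: signal(T3) -> count=0 queue=[T5] holders={T2,T4}
Step 10: signal(T4) -> count=0 queue=[] holders={T2,T5}
Step 11: wait(T4) -> count=0 queue=[T4] holders={T2,T5}
Step 12: signal(T2) -> count=0 queue=[] holders={T4,T5}
Step 13: wait(T2) -> count=0 queue=[T2] holders={T4,T5}
Step 14: signal(T4) -> count=0 queue=[] holders={T2,T5}
Step 15: signal(T5) -> count=1 queue=[] holders={T2}
Final holders: {T2} -> 1 thread(s)

Answer: 1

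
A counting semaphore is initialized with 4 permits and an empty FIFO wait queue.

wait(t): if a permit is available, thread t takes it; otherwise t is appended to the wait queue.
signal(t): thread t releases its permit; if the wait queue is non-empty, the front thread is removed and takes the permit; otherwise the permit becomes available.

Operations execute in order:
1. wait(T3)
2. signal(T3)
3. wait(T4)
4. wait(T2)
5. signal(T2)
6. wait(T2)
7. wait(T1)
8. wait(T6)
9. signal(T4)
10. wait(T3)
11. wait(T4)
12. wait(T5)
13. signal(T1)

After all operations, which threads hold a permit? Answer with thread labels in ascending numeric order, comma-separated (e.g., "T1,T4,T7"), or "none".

Step 1: wait(T3) -> count=3 queue=[] holders={T3}
Step 2: signal(T3) -> count=4 queue=[] holders={none}
Step 3: wait(T4) -> count=3 queue=[] holders={T4}
Step 4: wait(T2) -> count=2 queue=[] holders={T2,T4}
Step 5: signal(T2) -> count=3 queue=[] holders={T4}
Step 6: wait(T2) -> count=2 queue=[] holders={T2,T4}
Step 7: wait(T1) -> count=1 queue=[] holders={T1,T2,T4}
Step 8: wait(T6) -> count=0 queue=[] holders={T1,T2,T4,T6}
Step 9: signal(T4) -> count=1 queue=[] holders={T1,T2,T6}
Step 10: wait(T3) -> count=0 queue=[] holders={T1,T2,T3,T6}
Step 11: wait(T4) -> count=0 queue=[T4] holders={T1,T2,T3,T6}
Step 12: wait(T5) -> count=0 queue=[T4,T5] holders={T1,T2,T3,T6}
Step 13: signal(T1) -> count=0 queue=[T5] holders={T2,T3,T4,T6}
Final holders: T2,T3,T4,T6

Answer: T2,T3,T4,T6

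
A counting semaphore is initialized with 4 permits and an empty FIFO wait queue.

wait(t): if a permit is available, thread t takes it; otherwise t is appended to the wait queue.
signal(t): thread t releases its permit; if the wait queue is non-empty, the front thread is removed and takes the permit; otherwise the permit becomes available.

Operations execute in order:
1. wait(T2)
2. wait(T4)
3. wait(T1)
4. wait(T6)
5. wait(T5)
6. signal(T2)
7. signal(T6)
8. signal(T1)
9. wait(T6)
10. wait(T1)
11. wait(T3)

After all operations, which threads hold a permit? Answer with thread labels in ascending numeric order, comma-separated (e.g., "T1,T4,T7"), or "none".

Step 1: wait(T2) -> count=3 queue=[] holders={T2}
Step 2: wait(T4) -> count=2 queue=[] holders={T2,T4}
Step 3: wait(T1) -> count=1 queue=[] holders={T1,T2,T4}
Step 4: wait(T6) -> count=0 queue=[] holders={T1,T2,T4,T6}
Step 5: wait(T5) -> count=0 queue=[T5] holders={T1,T2,T4,T6}
Step 6: signal(T2) -> count=0 queue=[] holders={T1,T4,T5,T6}
Step 7: signal(T6) -> count=1 queue=[] holders={T1,T4,T5}
Step 8: signal(T1) -> count=2 queue=[] holders={T4,T5}
Step 9: wait(T6) -> count=1 queue=[] holders={T4,T5,T6}
Step 10: wait(T1) -> count=0 queue=[] holders={T1,T4,T5,T6}
Step 11: wait(T3) -> count=0 queue=[T3] holders={T1,T4,T5,T6}
Final holders: T1,T4,T5,T6

Answer: T1,T4,T5,T6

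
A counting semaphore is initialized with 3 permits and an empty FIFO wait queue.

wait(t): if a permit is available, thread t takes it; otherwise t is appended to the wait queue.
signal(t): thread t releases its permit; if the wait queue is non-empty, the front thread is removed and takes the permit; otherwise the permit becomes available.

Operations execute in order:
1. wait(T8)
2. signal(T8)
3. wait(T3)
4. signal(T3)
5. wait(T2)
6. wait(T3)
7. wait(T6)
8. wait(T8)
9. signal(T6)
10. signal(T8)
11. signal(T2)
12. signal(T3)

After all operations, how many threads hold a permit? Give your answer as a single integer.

Answer: 0

Derivation:
Step 1: wait(T8) -> count=2 queue=[] holders={T8}
Step 2: signal(T8) -> count=3 queue=[] holders={none}
Step 3: wait(T3) -> count=2 queue=[] holders={T3}
Step 4: signal(T3) -> count=3 queue=[] holders={none}
Step 5: wait(T2) -> count=2 queue=[] holders={T2}
Step 6: wait(T3) -> count=1 queue=[] holders={T2,T3}
Step 7: wait(T6) -> count=0 queue=[] holders={T2,T3,T6}
Step 8: wait(T8) -> count=0 queue=[T8] holders={T2,T3,T6}
Step 9: signal(T6) -> count=0 queue=[] holders={T2,T3,T8}
Step 10: signal(T8) -> count=1 queue=[] holders={T2,T3}
Step 11: signal(T2) -> count=2 queue=[] holders={T3}
Step 12: signal(T3) -> count=3 queue=[] holders={none}
Final holders: {none} -> 0 thread(s)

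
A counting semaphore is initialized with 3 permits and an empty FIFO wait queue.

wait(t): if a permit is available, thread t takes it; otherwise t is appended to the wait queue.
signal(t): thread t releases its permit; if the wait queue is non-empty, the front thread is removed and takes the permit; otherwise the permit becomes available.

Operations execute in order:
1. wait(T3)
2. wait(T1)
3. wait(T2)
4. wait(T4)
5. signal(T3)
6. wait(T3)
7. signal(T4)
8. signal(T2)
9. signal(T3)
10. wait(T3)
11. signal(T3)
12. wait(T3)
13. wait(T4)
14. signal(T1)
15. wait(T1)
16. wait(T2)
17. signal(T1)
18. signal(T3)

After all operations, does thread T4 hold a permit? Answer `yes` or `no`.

Step 1: wait(T3) -> count=2 queue=[] holders={T3}
Step 2: wait(T1) -> count=1 queue=[] holders={T1,T3}
Step 3: wait(T2) -> count=0 queue=[] holders={T1,T2,T3}
Step 4: wait(T4) -> count=0 queue=[T4] holders={T1,T2,T3}
Step 5: signal(T3) -> count=0 queue=[] holders={T1,T2,T4}
Step 6: wait(T3) -> count=0 queue=[T3] holders={T1,T2,T4}
Step 7: signal(T4) -> count=0 queue=[] holders={T1,T2,T3}
Step 8: signal(T2) -> count=1 queue=[] holders={T1,T3}
Step 9: signal(T3) -> count=2 queue=[] holders={T1}
Step 10: wait(T3) -> count=1 queue=[] holders={T1,T3}
Step 11: signal(T3) -> count=2 queue=[] holders={T1}
Step 12: wait(T3) -> count=1 queue=[] holders={T1,T3}
Step 13: wait(T4) -> count=0 queue=[] holders={T1,T3,T4}
Step 14: signal(T1) -> count=1 queue=[] holders={T3,T4}
Step 15: wait(T1) -> count=0 queue=[] holders={T1,T3,T4}
Step 16: wait(T2) -> count=0 queue=[T2] holders={T1,T3,T4}
Step 17: signal(T1) -> count=0 queue=[] holders={T2,T3,T4}
Step 18: signal(T3) -> count=1 queue=[] holders={T2,T4}
Final holders: {T2,T4} -> T4 in holders

Answer: yes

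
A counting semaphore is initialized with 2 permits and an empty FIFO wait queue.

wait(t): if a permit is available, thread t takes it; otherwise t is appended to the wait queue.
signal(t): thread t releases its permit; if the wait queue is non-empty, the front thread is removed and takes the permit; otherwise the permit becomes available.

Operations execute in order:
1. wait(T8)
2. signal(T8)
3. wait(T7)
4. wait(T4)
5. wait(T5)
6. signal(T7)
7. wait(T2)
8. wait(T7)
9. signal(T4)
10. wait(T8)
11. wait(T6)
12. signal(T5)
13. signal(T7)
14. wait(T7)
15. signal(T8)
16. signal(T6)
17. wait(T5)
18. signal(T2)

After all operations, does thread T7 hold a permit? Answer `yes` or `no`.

Answer: yes

Derivation:
Step 1: wait(T8) -> count=1 queue=[] holders={T8}
Step 2: signal(T8) -> count=2 queue=[] holders={none}
Step 3: wait(T7) -> count=1 queue=[] holders={T7}
Step 4: wait(T4) -> count=0 queue=[] holders={T4,T7}
Step 5: wait(T5) -> count=0 queue=[T5] holders={T4,T7}
Step 6: signal(T7) -> count=0 queue=[] holders={T4,T5}
Step 7: wait(T2) -> count=0 queue=[T2] holders={T4,T5}
Step 8: wait(T7) -> count=0 queue=[T2,T7] holders={T4,T5}
Step 9: signal(T4) -> count=0 queue=[T7] holders={T2,T5}
Step 10: wait(T8) -> count=0 queue=[T7,T8] holders={T2,T5}
Step 11: wait(T6) -> count=0 queue=[T7,T8,T6] holders={T2,T5}
Step 12: signal(T5) -> count=0 queue=[T8,T6] holders={T2,T7}
Step 13: signal(T7) -> count=0 queue=[T6] holders={T2,T8}
Step 14: wait(T7) -> count=0 queue=[T6,T7] holders={T2,T8}
Step 15: signal(T8) -> count=0 queue=[T7] holders={T2,T6}
Step 16: signal(T6) -> count=0 queue=[] holders={T2,T7}
Step 17: wait(T5) -> count=0 queue=[T5] holders={T2,T7}
Step 18: signal(T2) -> count=0 queue=[] holders={T5,T7}
Final holders: {T5,T7} -> T7 in holders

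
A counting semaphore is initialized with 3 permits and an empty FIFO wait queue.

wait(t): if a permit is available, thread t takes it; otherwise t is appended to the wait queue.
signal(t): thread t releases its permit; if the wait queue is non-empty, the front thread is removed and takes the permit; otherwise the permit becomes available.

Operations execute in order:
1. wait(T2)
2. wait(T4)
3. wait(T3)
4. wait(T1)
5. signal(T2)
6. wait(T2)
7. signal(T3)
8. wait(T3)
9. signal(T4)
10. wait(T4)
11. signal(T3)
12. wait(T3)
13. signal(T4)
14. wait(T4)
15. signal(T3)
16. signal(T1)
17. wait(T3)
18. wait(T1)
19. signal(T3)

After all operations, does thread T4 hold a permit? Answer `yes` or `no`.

Answer: yes

Derivation:
Step 1: wait(T2) -> count=2 queue=[] holders={T2}
Step 2: wait(T4) -> count=1 queue=[] holders={T2,T4}
Step 3: wait(T3) -> count=0 queue=[] holders={T2,T3,T4}
Step 4: wait(T1) -> count=0 queue=[T1] holders={T2,T3,T4}
Step 5: signal(T2) -> count=0 queue=[] holders={T1,T3,T4}
Step 6: wait(T2) -> count=0 queue=[T2] holders={T1,T3,T4}
Step 7: signal(T3) -> count=0 queue=[] holders={T1,T2,T4}
Step 8: wait(T3) -> count=0 queue=[T3] holders={T1,T2,T4}
Step 9: signal(T4) -> count=0 queue=[] holders={T1,T2,T3}
Step 10: wait(T4) -> count=0 queue=[T4] holders={T1,T2,T3}
Step 11: signal(T3) -> count=0 queue=[] holders={T1,T2,T4}
Step 12: wait(T3) -> count=0 queue=[T3] holders={T1,T2,T4}
Step 13: signal(T4) -> count=0 queue=[] holders={T1,T2,T3}
Step 14: wait(T4) -> count=0 queue=[T4] holders={T1,T2,T3}
Step 15: signal(T3) -> count=0 queue=[] holders={T1,T2,T4}
Step 16: signal(T1) -> count=1 queue=[] holders={T2,T4}
Step 17: wait(T3) -> count=0 queue=[] holders={T2,T3,T4}
Step 18: wait(T1) -> count=0 queue=[T1] holders={T2,T3,T4}
Step 19: signal(T3) -> count=0 queue=[] holders={T1,T2,T4}
Final holders: {T1,T2,T4} -> T4 in holders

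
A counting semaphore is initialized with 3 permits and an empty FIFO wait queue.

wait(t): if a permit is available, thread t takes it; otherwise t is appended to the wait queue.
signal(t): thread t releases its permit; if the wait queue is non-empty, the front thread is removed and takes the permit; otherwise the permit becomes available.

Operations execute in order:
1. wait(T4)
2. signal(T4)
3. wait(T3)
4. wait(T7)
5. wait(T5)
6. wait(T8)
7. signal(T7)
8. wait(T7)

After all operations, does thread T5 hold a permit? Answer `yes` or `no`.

Step 1: wait(T4) -> count=2 queue=[] holders={T4}
Step 2: signal(T4) -> count=3 queue=[] holders={none}
Step 3: wait(T3) -> count=2 queue=[] holders={T3}
Step 4: wait(T7) -> count=1 queue=[] holders={T3,T7}
Step 5: wait(T5) -> count=0 queue=[] holders={T3,T5,T7}
Step 6: wait(T8) -> count=0 queue=[T8] holders={T3,T5,T7}
Step 7: signal(T7) -> count=0 queue=[] holders={T3,T5,T8}
Step 8: wait(T7) -> count=0 queue=[T7] holders={T3,T5,T8}
Final holders: {T3,T5,T8} -> T5 in holders

Answer: yes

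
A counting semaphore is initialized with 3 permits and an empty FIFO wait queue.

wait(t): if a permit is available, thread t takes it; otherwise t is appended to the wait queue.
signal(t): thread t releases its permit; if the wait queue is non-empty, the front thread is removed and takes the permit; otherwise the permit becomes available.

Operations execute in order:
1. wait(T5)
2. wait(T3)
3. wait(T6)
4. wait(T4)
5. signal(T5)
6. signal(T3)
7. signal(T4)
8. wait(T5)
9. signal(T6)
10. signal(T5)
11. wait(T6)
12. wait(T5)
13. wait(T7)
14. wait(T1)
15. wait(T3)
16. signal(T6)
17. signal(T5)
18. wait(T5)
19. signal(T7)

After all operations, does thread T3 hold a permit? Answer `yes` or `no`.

Step 1: wait(T5) -> count=2 queue=[] holders={T5}
Step 2: wait(T3) -> count=1 queue=[] holders={T3,T5}
Step 3: wait(T6) -> count=0 queue=[] holders={T3,T5,T6}
Step 4: wait(T4) -> count=0 queue=[T4] holders={T3,T5,T6}
Step 5: signal(T5) -> count=0 queue=[] holders={T3,T4,T6}
Step 6: signal(T3) -> count=1 queue=[] holders={T4,T6}
Step 7: signal(T4) -> count=2 queue=[] holders={T6}
Step 8: wait(T5) -> count=1 queue=[] holders={T5,T6}
Step 9: signal(T6) -> count=2 queue=[] holders={T5}
Step 10: signal(T5) -> count=3 queue=[] holders={none}
Step 11: wait(T6) -> count=2 queue=[] holders={T6}
Step 12: wait(T5) -> count=1 queue=[] holders={T5,T6}
Step 13: wait(T7) -> count=0 queue=[] holders={T5,T6,T7}
Step 14: wait(T1) -> count=0 queue=[T1] holders={T5,T6,T7}
Step 15: wait(T3) -> count=0 queue=[T1,T3] holders={T5,T6,T7}
Step 16: signal(T6) -> count=0 queue=[T3] holders={T1,T5,T7}
Step 17: signal(T5) -> count=0 queue=[] holders={T1,T3,T7}
Step 18: wait(T5) -> count=0 queue=[T5] holders={T1,T3,T7}
Step 19: signal(T7) -> count=0 queue=[] holders={T1,T3,T5}
Final holders: {T1,T3,T5} -> T3 in holders

Answer: yes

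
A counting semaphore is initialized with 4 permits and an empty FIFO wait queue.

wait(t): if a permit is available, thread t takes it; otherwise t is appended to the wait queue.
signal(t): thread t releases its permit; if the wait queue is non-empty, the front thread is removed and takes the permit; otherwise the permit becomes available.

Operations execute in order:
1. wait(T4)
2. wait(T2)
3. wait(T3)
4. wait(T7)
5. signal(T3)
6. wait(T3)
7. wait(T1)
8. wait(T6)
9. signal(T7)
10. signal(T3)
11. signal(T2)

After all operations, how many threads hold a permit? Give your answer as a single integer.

Answer: 3

Derivation:
Step 1: wait(T4) -> count=3 queue=[] holders={T4}
Step 2: wait(T2) -> count=2 queue=[] holders={T2,T4}
Step 3: wait(T3) -> count=1 queue=[] holders={T2,T3,T4}
Step 4: wait(T7) -> count=0 queue=[] holders={T2,T3,T4,T7}
Step 5: signal(T3) -> count=1 queue=[] holders={T2,T4,T7}
Step 6: wait(T3) -> count=0 queue=[] holders={T2,T3,T4,T7}
Step 7: wait(T1) -> count=0 queue=[T1] holders={T2,T3,T4,T7}
Step 8: wait(T6) -> count=0 queue=[T1,T6] holders={T2,T3,T4,T7}
Step 9: signal(T7) -> count=0 queue=[T6] holders={T1,T2,T3,T4}
Step 10: signal(T3) -> count=0 queue=[] holders={T1,T2,T4,T6}
Step 11: signal(T2) -> count=1 queue=[] holders={T1,T4,T6}
Final holders: {T1,T4,T6} -> 3 thread(s)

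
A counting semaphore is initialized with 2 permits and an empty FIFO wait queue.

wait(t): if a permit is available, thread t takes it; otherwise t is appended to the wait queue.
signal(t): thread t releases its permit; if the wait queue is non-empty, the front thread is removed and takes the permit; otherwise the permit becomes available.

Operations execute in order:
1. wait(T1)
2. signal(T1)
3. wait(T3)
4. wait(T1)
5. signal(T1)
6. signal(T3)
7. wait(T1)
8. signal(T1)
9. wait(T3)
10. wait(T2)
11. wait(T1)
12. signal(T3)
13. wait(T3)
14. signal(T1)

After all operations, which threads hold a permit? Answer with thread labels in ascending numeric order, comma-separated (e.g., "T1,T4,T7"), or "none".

Answer: T2,T3

Derivation:
Step 1: wait(T1) -> count=1 queue=[] holders={T1}
Step 2: signal(T1) -> count=2 queue=[] holders={none}
Step 3: wait(T3) -> count=1 queue=[] holders={T3}
Step 4: wait(T1) -> count=0 queue=[] holders={T1,T3}
Step 5: signal(T1) -> count=1 queue=[] holders={T3}
Step 6: signal(T3) -> count=2 queue=[] holders={none}
Step 7: wait(T1) -> count=1 queue=[] holders={T1}
Step 8: signal(T1) -> count=2 queue=[] holders={none}
Step 9: wait(T3) -> count=1 queue=[] holders={T3}
Step 10: wait(T2) -> count=0 queue=[] holders={T2,T3}
Step 11: wait(T1) -> count=0 queue=[T1] holders={T2,T3}
Step 12: signal(T3) -> count=0 queue=[] holders={T1,T2}
Step 13: wait(T3) -> count=0 queue=[T3] holders={T1,T2}
Step 14: signal(T1) -> count=0 queue=[] holders={T2,T3}
Final holders: T2,T3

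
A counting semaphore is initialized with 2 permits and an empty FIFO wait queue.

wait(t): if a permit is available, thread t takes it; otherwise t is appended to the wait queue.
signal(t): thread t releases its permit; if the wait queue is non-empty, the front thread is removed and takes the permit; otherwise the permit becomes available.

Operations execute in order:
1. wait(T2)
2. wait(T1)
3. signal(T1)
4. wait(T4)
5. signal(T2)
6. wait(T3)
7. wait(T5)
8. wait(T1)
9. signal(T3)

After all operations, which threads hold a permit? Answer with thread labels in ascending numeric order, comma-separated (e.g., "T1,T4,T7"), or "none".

Answer: T4,T5

Derivation:
Step 1: wait(T2) -> count=1 queue=[] holders={T2}
Step 2: wait(T1) -> count=0 queue=[] holders={T1,T2}
Step 3: signal(T1) -> count=1 queue=[] holders={T2}
Step 4: wait(T4) -> count=0 queue=[] holders={T2,T4}
Step 5: signal(T2) -> count=1 queue=[] holders={T4}
Step 6: wait(T3) -> count=0 queue=[] holders={T3,T4}
Step 7: wait(T5) -> count=0 queue=[T5] holders={T3,T4}
Step 8: wait(T1) -> count=0 queue=[T5,T1] holders={T3,T4}
Step 9: signal(T3) -> count=0 queue=[T1] holders={T4,T5}
Final holders: T4,T5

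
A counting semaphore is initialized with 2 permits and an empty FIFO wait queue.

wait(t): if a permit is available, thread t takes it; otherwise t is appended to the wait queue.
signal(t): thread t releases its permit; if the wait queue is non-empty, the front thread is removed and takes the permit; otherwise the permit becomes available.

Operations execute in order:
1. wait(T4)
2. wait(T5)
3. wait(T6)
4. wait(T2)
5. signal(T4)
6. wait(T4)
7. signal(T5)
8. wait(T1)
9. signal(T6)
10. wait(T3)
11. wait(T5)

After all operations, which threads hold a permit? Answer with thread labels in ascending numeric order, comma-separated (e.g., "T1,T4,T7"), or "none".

Answer: T2,T4

Derivation:
Step 1: wait(T4) -> count=1 queue=[] holders={T4}
Step 2: wait(T5) -> count=0 queue=[] holders={T4,T5}
Step 3: wait(T6) -> count=0 queue=[T6] holders={T4,T5}
Step 4: wait(T2) -> count=0 queue=[T6,T2] holders={T4,T5}
Step 5: signal(T4) -> count=0 queue=[T2] holders={T5,T6}
Step 6: wait(T4) -> count=0 queue=[T2,T4] holders={T5,T6}
Step 7: signal(T5) -> count=0 queue=[T4] holders={T2,T6}
Step 8: wait(T1) -> count=0 queue=[T4,T1] holders={T2,T6}
Step 9: signal(T6) -> count=0 queue=[T1] holders={T2,T4}
Step 10: wait(T3) -> count=0 queue=[T1,T3] holders={T2,T4}
Step 11: wait(T5) -> count=0 queue=[T1,T3,T5] holders={T2,T4}
Final holders: T2,T4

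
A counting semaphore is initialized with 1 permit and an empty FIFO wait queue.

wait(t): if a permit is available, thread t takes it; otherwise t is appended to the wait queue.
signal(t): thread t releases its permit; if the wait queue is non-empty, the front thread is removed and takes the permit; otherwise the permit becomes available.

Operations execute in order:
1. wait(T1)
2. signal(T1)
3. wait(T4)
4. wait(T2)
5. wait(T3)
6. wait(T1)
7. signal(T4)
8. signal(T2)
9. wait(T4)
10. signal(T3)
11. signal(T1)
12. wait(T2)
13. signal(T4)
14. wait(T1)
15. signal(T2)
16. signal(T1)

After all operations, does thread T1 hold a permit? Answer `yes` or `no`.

Answer: no

Derivation:
Step 1: wait(T1) -> count=0 queue=[] holders={T1}
Step 2: signal(T1) -> count=1 queue=[] holders={none}
Step 3: wait(T4) -> count=0 queue=[] holders={T4}
Step 4: wait(T2) -> count=0 queue=[T2] holders={T4}
Step 5: wait(T3) -> count=0 queue=[T2,T3] holders={T4}
Step 6: wait(T1) -> count=0 queue=[T2,T3,T1] holders={T4}
Step 7: signal(T4) -> count=0 queue=[T3,T1] holders={T2}
Step 8: signal(T2) -> count=0 queue=[T1] holders={T3}
Step 9: wait(T4) -> count=0 queue=[T1,T4] holders={T3}
Step 10: signal(T3) -> count=0 queue=[T4] holders={T1}
Step 11: signal(T1) -> count=0 queue=[] holders={T4}
Step 12: wait(T2) -> count=0 queue=[T2] holders={T4}
Step 13: signal(T4) -> count=0 queue=[] holders={T2}
Step 14: wait(T1) -> count=0 queue=[T1] holders={T2}
Step 15: signal(T2) -> count=0 queue=[] holders={T1}
Step 16: signal(T1) -> count=1 queue=[] holders={none}
Final holders: {none} -> T1 not in holders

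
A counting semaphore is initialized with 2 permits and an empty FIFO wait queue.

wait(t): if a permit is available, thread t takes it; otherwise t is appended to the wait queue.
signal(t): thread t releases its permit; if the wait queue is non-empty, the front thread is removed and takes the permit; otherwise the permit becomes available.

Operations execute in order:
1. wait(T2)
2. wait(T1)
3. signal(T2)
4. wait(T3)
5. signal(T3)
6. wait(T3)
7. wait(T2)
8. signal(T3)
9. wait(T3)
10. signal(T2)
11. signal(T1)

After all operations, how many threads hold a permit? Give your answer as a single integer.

Answer: 1

Derivation:
Step 1: wait(T2) -> count=1 queue=[] holders={T2}
Step 2: wait(T1) -> count=0 queue=[] holders={T1,T2}
Step 3: signal(T2) -> count=1 queue=[] holders={T1}
Step 4: wait(T3) -> count=0 queue=[] holders={T1,T3}
Step 5: signal(T3) -> count=1 queue=[] holders={T1}
Step 6: wait(T3) -> count=0 queue=[] holders={T1,T3}
Step 7: wait(T2) -> count=0 queue=[T2] holders={T1,T3}
Step 8: signal(T3) -> count=0 queue=[] holders={T1,T2}
Step 9: wait(T3) -> count=0 queue=[T3] holders={T1,T2}
Step 10: signal(T2) -> count=0 queue=[] holders={T1,T3}
Step 11: signal(T1) -> count=1 queue=[] holders={T3}
Final holders: {T3} -> 1 thread(s)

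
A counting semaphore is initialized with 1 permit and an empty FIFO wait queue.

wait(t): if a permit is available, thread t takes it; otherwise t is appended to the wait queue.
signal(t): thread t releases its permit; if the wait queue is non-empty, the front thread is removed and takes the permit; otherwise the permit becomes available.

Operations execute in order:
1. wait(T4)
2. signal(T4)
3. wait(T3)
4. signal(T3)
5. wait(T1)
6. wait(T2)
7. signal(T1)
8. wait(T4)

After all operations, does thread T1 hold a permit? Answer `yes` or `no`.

Answer: no

Derivation:
Step 1: wait(T4) -> count=0 queue=[] holders={T4}
Step 2: signal(T4) -> count=1 queue=[] holders={none}
Step 3: wait(T3) -> count=0 queue=[] holders={T3}
Step 4: signal(T3) -> count=1 queue=[] holders={none}
Step 5: wait(T1) -> count=0 queue=[] holders={T1}
Step 6: wait(T2) -> count=0 queue=[T2] holders={T1}
Step 7: signal(T1) -> count=0 queue=[] holders={T2}
Step 8: wait(T4) -> count=0 queue=[T4] holders={T2}
Final holders: {T2} -> T1 not in holders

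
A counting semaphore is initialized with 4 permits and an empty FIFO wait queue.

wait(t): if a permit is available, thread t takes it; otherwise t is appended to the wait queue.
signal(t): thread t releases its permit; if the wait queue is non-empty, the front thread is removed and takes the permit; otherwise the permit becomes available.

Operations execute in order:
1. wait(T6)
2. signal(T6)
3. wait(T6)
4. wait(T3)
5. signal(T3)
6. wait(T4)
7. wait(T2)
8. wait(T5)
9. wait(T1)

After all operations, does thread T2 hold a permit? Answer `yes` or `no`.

Answer: yes

Derivation:
Step 1: wait(T6) -> count=3 queue=[] holders={T6}
Step 2: signal(T6) -> count=4 queue=[] holders={none}
Step 3: wait(T6) -> count=3 queue=[] holders={T6}
Step 4: wait(T3) -> count=2 queue=[] holders={T3,T6}
Step 5: signal(T3) -> count=3 queue=[] holders={T6}
Step 6: wait(T4) -> count=2 queue=[] holders={T4,T6}
Step 7: wait(T2) -> count=1 queue=[] holders={T2,T4,T6}
Step 8: wait(T5) -> count=0 queue=[] holders={T2,T4,T5,T6}
Step 9: wait(T1) -> count=0 queue=[T1] holders={T2,T4,T5,T6}
Final holders: {T2,T4,T5,T6} -> T2 in holders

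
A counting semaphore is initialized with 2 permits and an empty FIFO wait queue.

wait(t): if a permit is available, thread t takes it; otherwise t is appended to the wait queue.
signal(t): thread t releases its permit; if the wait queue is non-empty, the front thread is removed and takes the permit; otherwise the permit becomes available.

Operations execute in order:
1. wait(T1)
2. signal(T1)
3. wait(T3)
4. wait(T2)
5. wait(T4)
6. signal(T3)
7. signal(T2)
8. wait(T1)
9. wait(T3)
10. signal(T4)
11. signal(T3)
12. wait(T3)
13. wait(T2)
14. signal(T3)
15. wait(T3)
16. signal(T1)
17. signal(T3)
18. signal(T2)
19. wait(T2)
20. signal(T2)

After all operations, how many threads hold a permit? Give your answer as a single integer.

Answer: 0

Derivation:
Step 1: wait(T1) -> count=1 queue=[] holders={T1}
Step 2: signal(T1) -> count=2 queue=[] holders={none}
Step 3: wait(T3) -> count=1 queue=[] holders={T3}
Step 4: wait(T2) -> count=0 queue=[] holders={T2,T3}
Step 5: wait(T4) -> count=0 queue=[T4] holders={T2,T3}
Step 6: signal(T3) -> count=0 queue=[] holders={T2,T4}
Step 7: signal(T2) -> count=1 queue=[] holders={T4}
Step 8: wait(T1) -> count=0 queue=[] holders={T1,T4}
Step 9: wait(T3) -> count=0 queue=[T3] holders={T1,T4}
Step 10: signal(T4) -> count=0 queue=[] holders={T1,T3}
Step 11: signal(T3) -> count=1 queue=[] holders={T1}
Step 12: wait(T3) -> count=0 queue=[] holders={T1,T3}
Step 13: wait(T2) -> count=0 queue=[T2] holders={T1,T3}
Step 14: signal(T3) -> count=0 queue=[] holders={T1,T2}
Step 15: wait(T3) -> count=0 queue=[T3] holders={T1,T2}
Step 16: signal(T1) -> count=0 queue=[] holders={T2,T3}
Step 17: signal(T3) -> count=1 queue=[] holders={T2}
Step 18: signal(T2) -> count=2 queue=[] holders={none}
Step 19: wait(T2) -> count=1 queue=[] holders={T2}
Step 20: signal(T2) -> count=2 queue=[] holders={none}
Final holders: {none} -> 0 thread(s)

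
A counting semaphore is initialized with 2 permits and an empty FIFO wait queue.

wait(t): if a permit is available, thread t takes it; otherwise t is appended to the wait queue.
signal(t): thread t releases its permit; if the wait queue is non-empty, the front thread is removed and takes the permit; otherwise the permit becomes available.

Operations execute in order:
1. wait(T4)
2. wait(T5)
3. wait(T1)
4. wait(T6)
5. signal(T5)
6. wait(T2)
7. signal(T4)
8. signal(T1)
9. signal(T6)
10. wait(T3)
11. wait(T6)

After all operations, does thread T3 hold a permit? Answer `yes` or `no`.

Step 1: wait(T4) -> count=1 queue=[] holders={T4}
Step 2: wait(T5) -> count=0 queue=[] holders={T4,T5}
Step 3: wait(T1) -> count=0 queue=[T1] holders={T4,T5}
Step 4: wait(T6) -> count=0 queue=[T1,T6] holders={T4,T5}
Step 5: signal(T5) -> count=0 queue=[T6] holders={T1,T4}
Step 6: wait(T2) -> count=0 queue=[T6,T2] holders={T1,T4}
Step 7: signal(T4) -> count=0 queue=[T2] holders={T1,T6}
Step 8: signal(T1) -> count=0 queue=[] holders={T2,T6}
Step 9: signal(T6) -> count=1 queue=[] holders={T2}
Step 10: wait(T3) -> count=0 queue=[] holders={T2,T3}
Step 11: wait(T6) -> count=0 queue=[T6] holders={T2,T3}
Final holders: {T2,T3} -> T3 in holders

Answer: yes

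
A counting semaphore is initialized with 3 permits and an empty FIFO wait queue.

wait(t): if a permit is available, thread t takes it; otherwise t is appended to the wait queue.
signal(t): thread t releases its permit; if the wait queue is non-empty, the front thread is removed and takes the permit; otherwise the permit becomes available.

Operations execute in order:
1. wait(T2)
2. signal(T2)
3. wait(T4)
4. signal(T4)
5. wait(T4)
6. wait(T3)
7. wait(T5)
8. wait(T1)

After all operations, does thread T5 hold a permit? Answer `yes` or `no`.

Step 1: wait(T2) -> count=2 queue=[] holders={T2}
Step 2: signal(T2) -> count=3 queue=[] holders={none}
Step 3: wait(T4) -> count=2 queue=[] holders={T4}
Step 4: signal(T4) -> count=3 queue=[] holders={none}
Step 5: wait(T4) -> count=2 queue=[] holders={T4}
Step 6: wait(T3) -> count=1 queue=[] holders={T3,T4}
Step 7: wait(T5) -> count=0 queue=[] holders={T3,T4,T5}
Step 8: wait(T1) -> count=0 queue=[T1] holders={T3,T4,T5}
Final holders: {T3,T4,T5} -> T5 in holders

Answer: yes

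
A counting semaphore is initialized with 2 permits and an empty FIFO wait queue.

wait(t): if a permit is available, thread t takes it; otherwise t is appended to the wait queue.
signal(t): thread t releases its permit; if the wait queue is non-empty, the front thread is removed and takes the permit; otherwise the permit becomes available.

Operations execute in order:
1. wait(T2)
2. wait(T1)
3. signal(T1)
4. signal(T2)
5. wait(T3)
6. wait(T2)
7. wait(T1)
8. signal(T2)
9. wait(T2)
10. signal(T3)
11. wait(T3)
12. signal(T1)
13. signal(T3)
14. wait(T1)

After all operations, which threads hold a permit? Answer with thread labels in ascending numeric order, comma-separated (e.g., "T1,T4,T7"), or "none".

Step 1: wait(T2) -> count=1 queue=[] holders={T2}
Step 2: wait(T1) -> count=0 queue=[] holders={T1,T2}
Step 3: signal(T1) -> count=1 queue=[] holders={T2}
Step 4: signal(T2) -> count=2 queue=[] holders={none}
Step 5: wait(T3) -> count=1 queue=[] holders={T3}
Step 6: wait(T2) -> count=0 queue=[] holders={T2,T3}
Step 7: wait(T1) -> count=0 queue=[T1] holders={T2,T3}
Step 8: signal(T2) -> count=0 queue=[] holders={T1,T3}
Step 9: wait(T2) -> count=0 queue=[T2] holders={T1,T3}
Step 10: signal(T3) -> count=0 queue=[] holders={T1,T2}
Step 11: wait(T3) -> count=0 queue=[T3] holders={T1,T2}
Step 12: signal(T1) -> count=0 queue=[] holders={T2,T3}
Step 13: signal(T3) -> count=1 queue=[] holders={T2}
Step 14: wait(T1) -> count=0 queue=[] holders={T1,T2}
Final holders: T1,T2

Answer: T1,T2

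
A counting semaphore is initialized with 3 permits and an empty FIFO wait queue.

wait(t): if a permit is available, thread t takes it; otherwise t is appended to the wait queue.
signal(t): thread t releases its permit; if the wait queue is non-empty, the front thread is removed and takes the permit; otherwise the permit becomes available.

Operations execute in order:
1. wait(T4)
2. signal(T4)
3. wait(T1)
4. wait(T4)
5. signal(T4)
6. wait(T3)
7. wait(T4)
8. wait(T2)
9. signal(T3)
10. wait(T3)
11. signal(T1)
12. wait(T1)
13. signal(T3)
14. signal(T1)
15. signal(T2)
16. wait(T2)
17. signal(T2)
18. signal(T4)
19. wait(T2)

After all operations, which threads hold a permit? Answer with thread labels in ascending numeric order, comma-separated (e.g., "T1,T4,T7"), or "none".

Answer: T2

Derivation:
Step 1: wait(T4) -> count=2 queue=[] holders={T4}
Step 2: signal(T4) -> count=3 queue=[] holders={none}
Step 3: wait(T1) -> count=2 queue=[] holders={T1}
Step 4: wait(T4) -> count=1 queue=[] holders={T1,T4}
Step 5: signal(T4) -> count=2 queue=[] holders={T1}
Step 6: wait(T3) -> count=1 queue=[] holders={T1,T3}
Step 7: wait(T4) -> count=0 queue=[] holders={T1,T3,T4}
Step 8: wait(T2) -> count=0 queue=[T2] holders={T1,T3,T4}
Step 9: signal(T3) -> count=0 queue=[] holders={T1,T2,T4}
Step 10: wait(T3) -> count=0 queue=[T3] holders={T1,T2,T4}
Step 11: signal(T1) -> count=0 queue=[] holders={T2,T3,T4}
Step 12: wait(T1) -> count=0 queue=[T1] holders={T2,T3,T4}
Step 13: signal(T3) -> count=0 queue=[] holders={T1,T2,T4}
Step 14: signal(T1) -> count=1 queue=[] holders={T2,T4}
Step 15: signal(T2) -> count=2 queue=[] holders={T4}
Step 16: wait(T2) -> count=1 queue=[] holders={T2,T4}
Step 17: signal(T2) -> count=2 queue=[] holders={T4}
Step 18: signal(T4) -> count=3 queue=[] holders={none}
Step 19: wait(T2) -> count=2 queue=[] holders={T2}
Final holders: T2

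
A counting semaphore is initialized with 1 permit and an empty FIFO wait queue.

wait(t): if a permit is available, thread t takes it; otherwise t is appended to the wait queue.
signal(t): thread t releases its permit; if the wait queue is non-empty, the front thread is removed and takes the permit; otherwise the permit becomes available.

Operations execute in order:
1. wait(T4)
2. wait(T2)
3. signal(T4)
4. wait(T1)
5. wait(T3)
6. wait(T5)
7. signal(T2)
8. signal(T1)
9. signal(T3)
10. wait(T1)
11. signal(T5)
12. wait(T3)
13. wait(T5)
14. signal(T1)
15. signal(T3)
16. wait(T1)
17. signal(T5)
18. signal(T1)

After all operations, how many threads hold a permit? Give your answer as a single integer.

Answer: 0

Derivation:
Step 1: wait(T4) -> count=0 queue=[] holders={T4}
Step 2: wait(T2) -> count=0 queue=[T2] holders={T4}
Step 3: signal(T4) -> count=0 queue=[] holders={T2}
Step 4: wait(T1) -> count=0 queue=[T1] holders={T2}
Step 5: wait(T3) -> count=0 queue=[T1,T3] holders={T2}
Step 6: wait(T5) -> count=0 queue=[T1,T3,T5] holders={T2}
Step 7: signal(T2) -> count=0 queue=[T3,T5] holders={T1}
Step 8: signal(T1) -> count=0 queue=[T5] holders={T3}
Step 9: signal(T3) -> count=0 queue=[] holders={T5}
Step 10: wait(T1) -> count=0 queue=[T1] holders={T5}
Step 11: signal(T5) -> count=0 queue=[] holders={T1}
Step 12: wait(T3) -> count=0 queue=[T3] holders={T1}
Step 13: wait(T5) -> count=0 queue=[T3,T5] holders={T1}
Step 14: signal(T1) -> count=0 queue=[T5] holders={T3}
Step 15: signal(T3) -> count=0 queue=[] holders={T5}
Step 16: wait(T1) -> count=0 queue=[T1] holders={T5}
Step 17: signal(T5) -> count=0 queue=[] holders={T1}
Step 18: signal(T1) -> count=1 queue=[] holders={none}
Final holders: {none} -> 0 thread(s)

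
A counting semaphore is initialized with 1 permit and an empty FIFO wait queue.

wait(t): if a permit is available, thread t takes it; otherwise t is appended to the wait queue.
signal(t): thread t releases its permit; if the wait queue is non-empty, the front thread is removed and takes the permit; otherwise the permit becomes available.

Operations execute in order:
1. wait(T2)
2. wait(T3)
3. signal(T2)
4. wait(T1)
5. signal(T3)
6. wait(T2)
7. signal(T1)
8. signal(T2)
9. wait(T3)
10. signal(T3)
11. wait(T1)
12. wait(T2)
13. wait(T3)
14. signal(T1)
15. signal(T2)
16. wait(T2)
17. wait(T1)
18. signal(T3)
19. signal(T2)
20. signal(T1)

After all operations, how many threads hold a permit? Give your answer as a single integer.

Step 1: wait(T2) -> count=0 queue=[] holders={T2}
Step 2: wait(T3) -> count=0 queue=[T3] holders={T2}
Step 3: signal(T2) -> count=0 queue=[] holders={T3}
Step 4: wait(T1) -> count=0 queue=[T1] holders={T3}
Step 5: signal(T3) -> count=0 queue=[] holders={T1}
Step 6: wait(T2) -> count=0 queue=[T2] holders={T1}
Step 7: signal(T1) -> count=0 queue=[] holders={T2}
Step 8: signal(T2) -> count=1 queue=[] holders={none}
Step 9: wait(T3) -> count=0 queue=[] holders={T3}
Step 10: signal(T3) -> count=1 queue=[] holders={none}
Step 11: wait(T1) -> count=0 queue=[] holders={T1}
Step 12: wait(T2) -> count=0 queue=[T2] holders={T1}
Step 13: wait(T3) -> count=0 queue=[T2,T3] holders={T1}
Step 14: signal(T1) -> count=0 queue=[T3] holders={T2}
Step 15: signal(T2) -> count=0 queue=[] holders={T3}
Step 16: wait(T2) -> count=0 queue=[T2] holders={T3}
Step 17: wait(T1) -> count=0 queue=[T2,T1] holders={T3}
Step 18: signal(T3) -> count=0 queue=[T1] holders={T2}
Step 19: signal(T2) -> count=0 queue=[] holders={T1}
Step 20: signal(T1) -> count=1 queue=[] holders={none}
Final holders: {none} -> 0 thread(s)

Answer: 0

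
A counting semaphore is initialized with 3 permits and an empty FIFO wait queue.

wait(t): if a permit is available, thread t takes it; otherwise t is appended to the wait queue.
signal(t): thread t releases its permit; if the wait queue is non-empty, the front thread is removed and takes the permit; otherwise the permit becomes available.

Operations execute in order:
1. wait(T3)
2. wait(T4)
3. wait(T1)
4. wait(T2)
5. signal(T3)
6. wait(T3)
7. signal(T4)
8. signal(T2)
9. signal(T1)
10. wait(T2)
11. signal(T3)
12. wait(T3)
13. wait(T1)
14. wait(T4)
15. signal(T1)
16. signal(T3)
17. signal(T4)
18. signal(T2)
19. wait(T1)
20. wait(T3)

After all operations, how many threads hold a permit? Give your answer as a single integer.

Step 1: wait(T3) -> count=2 queue=[] holders={T3}
Step 2: wait(T4) -> count=1 queue=[] holders={T3,T4}
Step 3: wait(T1) -> count=0 queue=[] holders={T1,T3,T4}
Step 4: wait(T2) -> count=0 queue=[T2] holders={T1,T3,T4}
Step 5: signal(T3) -> count=0 queue=[] holders={T1,T2,T4}
Step 6: wait(T3) -> count=0 queue=[T3] holders={T1,T2,T4}
Step 7: signal(T4) -> count=0 queue=[] holders={T1,T2,T3}
Step 8: signal(T2) -> count=1 queue=[] holders={T1,T3}
Step 9: signal(T1) -> count=2 queue=[] holders={T3}
Step 10: wait(T2) -> count=1 queue=[] holders={T2,T3}
Step 11: signal(T3) -> count=2 queue=[] holders={T2}
Step 12: wait(T3) -> count=1 queue=[] holders={T2,T3}
Step 13: wait(T1) -> count=0 queue=[] holders={T1,T2,T3}
Step 14: wait(T4) -> count=0 queue=[T4] holders={T1,T2,T3}
Step 15: signal(T1) -> count=0 queue=[] holders={T2,T3,T4}
Step 16: signal(T3) -> count=1 queue=[] holders={T2,T4}
Step 17: signal(T4) -> count=2 queue=[] holders={T2}
Step 18: signal(T2) -> count=3 queue=[] holders={none}
Step 19: wait(T1) -> count=2 queue=[] holders={T1}
Step 20: wait(T3) -> count=1 queue=[] holders={T1,T3}
Final holders: {T1,T3} -> 2 thread(s)

Answer: 2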